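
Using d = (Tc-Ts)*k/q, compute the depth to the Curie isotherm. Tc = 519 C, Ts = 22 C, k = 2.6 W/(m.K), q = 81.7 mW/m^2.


T_Curie - T_surf = 519 - 22 = 497 C
Convert q to W/m^2: 81.7 mW/m^2 = 0.0817 W/m^2
d = 497 * 2.6 / 0.0817 = 15816.4 m

15816.4


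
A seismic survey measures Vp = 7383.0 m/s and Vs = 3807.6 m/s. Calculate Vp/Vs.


Vp/Vs = 7383.0 / 3807.6
= 1.939

1.939


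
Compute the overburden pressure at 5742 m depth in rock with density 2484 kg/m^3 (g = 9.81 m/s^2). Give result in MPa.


P = rho * g * z / 1e6
= 2484 * 9.81 * 5742 / 1e6
= 139921285.68 / 1e6
= 139.9213 MPa

139.9213


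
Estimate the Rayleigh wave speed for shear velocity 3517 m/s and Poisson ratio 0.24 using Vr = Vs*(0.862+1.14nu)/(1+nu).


Numerator factor = 0.862 + 1.14*0.24 = 1.1356
Denominator = 1 + 0.24 = 1.24
Vr = 3517 * 1.1356 / 1.24 = 3220.89 m/s

3220.89


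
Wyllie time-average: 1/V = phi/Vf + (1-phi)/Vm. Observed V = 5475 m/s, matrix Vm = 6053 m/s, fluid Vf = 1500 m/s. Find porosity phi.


1/V - 1/Vm = 1/5475 - 1/6053 = 1.744e-05
1/Vf - 1/Vm = 1/1500 - 1/6053 = 0.00050146
phi = 1.744e-05 / 0.00050146 = 0.0348

0.0348


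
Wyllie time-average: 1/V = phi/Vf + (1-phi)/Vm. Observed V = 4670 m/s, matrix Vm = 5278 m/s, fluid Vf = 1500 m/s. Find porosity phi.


1/V - 1/Vm = 1/4670 - 1/5278 = 2.467e-05
1/Vf - 1/Vm = 1/1500 - 1/5278 = 0.0004772
phi = 2.467e-05 / 0.0004772 = 0.0517

0.0517


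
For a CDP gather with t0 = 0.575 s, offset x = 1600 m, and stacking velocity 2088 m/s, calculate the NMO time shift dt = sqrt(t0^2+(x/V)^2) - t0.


x/Vnmo = 1600/2088 = 0.766284
(x/Vnmo)^2 = 0.58719
t0^2 = 0.330625
sqrt(0.330625 + 0.58719) = 0.958027
dt = 0.958027 - 0.575 = 0.383027

0.383027


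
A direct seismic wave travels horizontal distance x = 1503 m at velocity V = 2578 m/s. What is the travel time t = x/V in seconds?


t = x / V
= 1503 / 2578
= 0.583 s

0.583


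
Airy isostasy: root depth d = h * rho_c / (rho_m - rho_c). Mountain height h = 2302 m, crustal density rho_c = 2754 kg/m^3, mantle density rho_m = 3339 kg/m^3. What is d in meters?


rho_m - rho_c = 3339 - 2754 = 585
d = 2302 * 2754 / 585
= 6339708 / 585
= 10837.11 m

10837.11


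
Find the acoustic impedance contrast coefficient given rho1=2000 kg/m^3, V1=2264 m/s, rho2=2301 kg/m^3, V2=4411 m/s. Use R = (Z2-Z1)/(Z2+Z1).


Z1 = 2000 * 2264 = 4528000
Z2 = 2301 * 4411 = 10149711
R = (10149711 - 4528000) / (10149711 + 4528000) = 5621711 / 14677711 = 0.383

0.383


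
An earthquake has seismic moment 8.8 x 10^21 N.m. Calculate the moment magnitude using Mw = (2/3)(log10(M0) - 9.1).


log10(M0) = log10(8.8 x 10^21) = 21.9445
Mw = 2/3 * (21.9445 - 9.1)
= 2/3 * 12.8445
= 8.56

8.56


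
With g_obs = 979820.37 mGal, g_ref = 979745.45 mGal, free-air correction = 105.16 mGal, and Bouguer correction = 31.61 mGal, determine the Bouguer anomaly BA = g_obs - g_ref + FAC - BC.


BA = g_obs - g_ref + FAC - BC
= 979820.37 - 979745.45 + 105.16 - 31.61
= 148.47 mGal

148.47


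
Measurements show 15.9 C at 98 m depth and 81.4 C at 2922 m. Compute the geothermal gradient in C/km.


dT = 81.4 - 15.9 = 65.5 C
dz = 2922 - 98 = 2824 m
gradient = dT/dz * 1000 = 65.5/2824 * 1000 = 23.1941 C/km

23.1941


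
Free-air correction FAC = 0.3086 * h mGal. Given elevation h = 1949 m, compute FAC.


FAC = 0.3086 * h
= 0.3086 * 1949
= 601.4614 mGal

601.4614


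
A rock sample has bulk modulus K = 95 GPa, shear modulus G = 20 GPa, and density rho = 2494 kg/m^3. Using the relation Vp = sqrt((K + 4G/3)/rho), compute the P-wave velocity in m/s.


First compute the effective modulus:
K + 4G/3 = 95e9 + 4*20e9/3 = 121666666666.67 Pa
Then divide by density:
121666666666.67 / 2494 = 48783747.6611 Pa/(kg/m^3)
Take the square root:
Vp = sqrt(48783747.6611) = 6984.54 m/s

6984.54


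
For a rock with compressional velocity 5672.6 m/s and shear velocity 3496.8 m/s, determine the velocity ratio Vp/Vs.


Vp/Vs = 5672.6 / 3496.8
= 1.6222

1.6222


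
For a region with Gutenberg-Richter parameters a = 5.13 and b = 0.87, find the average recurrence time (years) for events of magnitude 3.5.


log10(N) = 5.13 - 0.87*3.5 = 2.085
N = 10^2.085 = 121.6186
T = 1/N = 1/121.6186 = 0.0082 years

0.0082


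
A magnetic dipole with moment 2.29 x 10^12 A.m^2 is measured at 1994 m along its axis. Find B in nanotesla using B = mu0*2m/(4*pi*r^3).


m = 2.29 x 10^12 = 2290000000000 A.m^2
2m = 4580000000000 A.m^2
r^3 = 1994^3 = 7928215784
B = (4pi*10^-7) * 4580000000000 / (4*pi * 7928215784) * 1e9
= 5755397.741377 / 99628897852.36 * 1e9
= 57768.357 nT

57768.357


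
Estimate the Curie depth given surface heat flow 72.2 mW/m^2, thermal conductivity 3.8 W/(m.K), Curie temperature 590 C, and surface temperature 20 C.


T_Curie - T_surf = 590 - 20 = 570 C
Convert q to W/m^2: 72.2 mW/m^2 = 0.0722 W/m^2
d = 570 * 3.8 / 0.0722 = 30000.0 m

30000.0


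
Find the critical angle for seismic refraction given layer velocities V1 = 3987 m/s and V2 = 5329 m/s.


V1/V2 = 3987/5329 = 0.74817
theta_c = arcsin(0.74817) = 48.4321 degrees

48.4321


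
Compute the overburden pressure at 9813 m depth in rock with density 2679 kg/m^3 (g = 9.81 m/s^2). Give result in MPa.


P = rho * g * z / 1e6
= 2679 * 9.81 * 9813 / 1e6
= 257895354.87 / 1e6
= 257.8954 MPa

257.8954


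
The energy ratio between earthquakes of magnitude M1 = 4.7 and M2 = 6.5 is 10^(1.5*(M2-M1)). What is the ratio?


M2 - M1 = 6.5 - 4.7 = 1.8
1.5 * 1.8 = 2.7
ratio = 10^2.7 = 501.19

501.19


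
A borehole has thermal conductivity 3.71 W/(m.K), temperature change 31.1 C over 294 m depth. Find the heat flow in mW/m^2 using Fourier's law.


q = k * dT / dz * 1000
= 3.71 * 31.1 / 294 * 1000
= 0.392452 * 1000
= 392.4524 mW/m^2

392.4524


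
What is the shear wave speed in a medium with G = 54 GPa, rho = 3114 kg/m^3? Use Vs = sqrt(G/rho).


Convert G to Pa: G = 54e9 Pa
Compute G/rho = 54e9 / 3114 = 17341040.4624
Vs = sqrt(17341040.4624) = 4164.26 m/s

4164.26


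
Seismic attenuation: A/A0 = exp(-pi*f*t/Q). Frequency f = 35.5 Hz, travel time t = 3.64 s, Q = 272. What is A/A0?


pi*f*t/Q = pi*35.5*3.64/272 = 1.492488
A/A0 = exp(-1.492488) = 0.224813

0.224813


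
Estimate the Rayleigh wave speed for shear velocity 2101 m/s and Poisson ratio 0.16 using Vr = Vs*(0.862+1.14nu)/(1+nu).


Numerator factor = 0.862 + 1.14*0.16 = 1.0444
Denominator = 1 + 0.16 = 1.16
Vr = 2101 * 1.0444 / 1.16 = 1891.62 m/s

1891.62


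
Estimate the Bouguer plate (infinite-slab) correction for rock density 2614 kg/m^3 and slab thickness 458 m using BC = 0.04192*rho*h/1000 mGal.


BC = 0.04192 * rho * h / 1000
= 0.04192 * 2614 * 458 / 1000
= 50.1871 mGal

50.1871


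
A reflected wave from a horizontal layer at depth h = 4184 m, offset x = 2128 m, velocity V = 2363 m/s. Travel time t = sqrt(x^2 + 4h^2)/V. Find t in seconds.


x^2 + 4h^2 = 2128^2 + 4*4184^2 = 4528384 + 70023424 = 74551808
sqrt(74551808) = 8634.3389
t = 8634.3389 / 2363 = 3.654 s

3.654


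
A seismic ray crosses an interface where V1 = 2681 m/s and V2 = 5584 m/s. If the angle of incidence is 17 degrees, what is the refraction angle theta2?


sin(theta1) = sin(17 deg) = 0.292372
sin(theta2) = V2/V1 * sin(theta1) = 5584/2681 * 0.292372 = 0.608953
theta2 = arcsin(0.608953) = 37.5139 degrees

37.5139


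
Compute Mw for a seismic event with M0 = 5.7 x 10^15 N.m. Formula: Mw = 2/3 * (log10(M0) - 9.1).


log10(M0) = log10(5.7 x 10^15) = 15.7559
Mw = 2/3 * (15.7559 - 9.1)
= 2/3 * 6.6559
= 4.44

4.44


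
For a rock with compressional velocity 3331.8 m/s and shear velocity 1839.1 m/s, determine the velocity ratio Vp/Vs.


Vp/Vs = 3331.8 / 1839.1
= 1.8116

1.8116


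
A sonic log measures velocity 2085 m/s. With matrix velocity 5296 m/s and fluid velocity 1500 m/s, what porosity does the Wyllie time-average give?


1/V - 1/Vm = 1/2085 - 1/5296 = 0.00029079
1/Vf - 1/Vm = 1/1500 - 1/5296 = 0.00047784
phi = 0.00029079 / 0.00047784 = 0.6086

0.6086


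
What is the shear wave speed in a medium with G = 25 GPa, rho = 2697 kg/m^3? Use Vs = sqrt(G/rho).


Convert G to Pa: G = 25e9 Pa
Compute G/rho = 25e9 / 2697 = 9269558.769
Vs = sqrt(9269558.769) = 3044.6 m/s

3044.6


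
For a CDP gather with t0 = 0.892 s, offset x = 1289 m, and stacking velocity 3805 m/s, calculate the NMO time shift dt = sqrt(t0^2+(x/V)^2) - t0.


x/Vnmo = 1289/3805 = 0.338765
(x/Vnmo)^2 = 0.114762
t0^2 = 0.795664
sqrt(0.795664 + 0.114762) = 0.954162
dt = 0.954162 - 0.892 = 0.062162

0.062162


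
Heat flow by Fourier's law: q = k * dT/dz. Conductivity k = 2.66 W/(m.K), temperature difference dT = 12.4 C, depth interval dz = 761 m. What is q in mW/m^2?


q = k * dT / dz * 1000
= 2.66 * 12.4 / 761 * 1000
= 0.043343 * 1000
= 43.343 mW/m^2

43.343


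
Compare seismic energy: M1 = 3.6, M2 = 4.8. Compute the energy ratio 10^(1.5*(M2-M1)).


M2 - M1 = 4.8 - 3.6 = 1.2
1.5 * 1.2 = 1.8
ratio = 10^1.8 = 63.1

63.1


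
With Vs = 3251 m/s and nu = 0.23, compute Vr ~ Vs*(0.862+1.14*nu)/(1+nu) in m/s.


Numerator factor = 0.862 + 1.14*0.23 = 1.1242
Denominator = 1 + 0.23 = 1.23
Vr = 3251 * 1.1242 / 1.23 = 2971.36 m/s

2971.36


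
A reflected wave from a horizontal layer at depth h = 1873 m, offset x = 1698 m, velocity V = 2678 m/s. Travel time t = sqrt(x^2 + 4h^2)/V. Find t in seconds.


x^2 + 4h^2 = 1698^2 + 4*1873^2 = 2883204 + 14032516 = 16915720
sqrt(16915720) = 4112.8725
t = 4112.8725 / 2678 = 1.5358 s

1.5358


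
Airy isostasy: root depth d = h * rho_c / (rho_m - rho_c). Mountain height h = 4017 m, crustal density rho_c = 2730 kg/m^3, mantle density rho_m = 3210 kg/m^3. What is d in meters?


rho_m - rho_c = 3210 - 2730 = 480
d = 4017 * 2730 / 480
= 10966410 / 480
= 22846.69 m

22846.69


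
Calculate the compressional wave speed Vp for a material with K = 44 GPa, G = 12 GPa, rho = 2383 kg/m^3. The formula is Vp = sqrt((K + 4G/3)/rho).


First compute the effective modulus:
K + 4G/3 = 44e9 + 4*12e9/3 = 60000000000.0 Pa
Then divide by density:
60000000000.0 / 2383 = 25178346.6219 Pa/(kg/m^3)
Take the square root:
Vp = sqrt(25178346.6219) = 5017.8 m/s

5017.8


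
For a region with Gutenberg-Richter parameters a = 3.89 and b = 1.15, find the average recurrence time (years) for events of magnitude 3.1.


log10(N) = 3.89 - 1.15*3.1 = 0.325
N = 10^0.325 = 2.113489
T = 1/N = 1/2.113489 = 0.4732 years

0.4732


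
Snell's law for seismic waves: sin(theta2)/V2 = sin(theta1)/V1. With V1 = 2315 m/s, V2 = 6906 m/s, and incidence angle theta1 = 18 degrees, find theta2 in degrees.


sin(theta1) = sin(18 deg) = 0.309017
sin(theta2) = V2/V1 * sin(theta1) = 6906/2315 * 0.309017 = 0.921845
theta2 = arcsin(0.921845) = 67.1973 degrees

67.1973


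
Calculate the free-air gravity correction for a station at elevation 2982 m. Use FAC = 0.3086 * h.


FAC = 0.3086 * h
= 0.3086 * 2982
= 920.2452 mGal

920.2452


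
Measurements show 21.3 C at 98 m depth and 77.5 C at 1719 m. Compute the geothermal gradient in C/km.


dT = 77.5 - 21.3 = 56.2 C
dz = 1719 - 98 = 1621 m
gradient = dT/dz * 1000 = 56.2/1621 * 1000 = 34.67 C/km

34.67


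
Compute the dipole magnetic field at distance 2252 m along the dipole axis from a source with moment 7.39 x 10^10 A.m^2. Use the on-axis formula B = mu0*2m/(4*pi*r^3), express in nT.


m = 7.39 x 10^10 = 73900000000 A.m^2
2m = 147800000000 A.m^2
r^3 = 2252^3 = 11421027008
B = (4pi*10^-7) * 147800000000 / (4*pi * 11421027008) * 1e9
= 185730.95768 / 143520858179.13 * 1e9
= 1294.1043 nT

1294.1043


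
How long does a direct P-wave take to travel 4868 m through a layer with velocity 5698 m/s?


t = x / V
= 4868 / 5698
= 0.8543 s

0.8543


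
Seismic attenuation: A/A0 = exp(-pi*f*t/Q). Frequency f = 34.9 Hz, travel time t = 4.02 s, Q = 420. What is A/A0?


pi*f*t/Q = pi*34.9*4.02/420 = 1.049427
A/A0 = exp(-1.049427) = 0.350138

0.350138


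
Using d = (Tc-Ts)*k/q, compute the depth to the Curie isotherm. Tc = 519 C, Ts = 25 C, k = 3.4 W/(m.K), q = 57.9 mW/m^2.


T_Curie - T_surf = 519 - 25 = 494 C
Convert q to W/m^2: 57.9 mW/m^2 = 0.0579 W/m^2
d = 494 * 3.4 / 0.0579 = 29008.64 m

29008.64


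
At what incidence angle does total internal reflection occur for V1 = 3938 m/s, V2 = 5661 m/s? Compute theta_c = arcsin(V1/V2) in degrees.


V1/V2 = 3938/5661 = 0.695637
theta_c = arcsin(0.695637) = 44.078 degrees

44.078


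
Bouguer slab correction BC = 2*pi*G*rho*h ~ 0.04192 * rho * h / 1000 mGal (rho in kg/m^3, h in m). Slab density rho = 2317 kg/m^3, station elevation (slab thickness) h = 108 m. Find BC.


BC = 0.04192 * rho * h / 1000
= 0.04192 * 2317 * 108 / 1000
= 10.4899 mGal

10.4899


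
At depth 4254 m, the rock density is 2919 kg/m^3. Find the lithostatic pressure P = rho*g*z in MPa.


P = rho * g * z / 1e6
= 2919 * 9.81 * 4254 / 1e6
= 121814949.06 / 1e6
= 121.8149 MPa

121.8149


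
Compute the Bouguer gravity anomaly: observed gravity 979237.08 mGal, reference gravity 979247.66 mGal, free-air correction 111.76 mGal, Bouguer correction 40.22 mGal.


BA = g_obs - g_ref + FAC - BC
= 979237.08 - 979247.66 + 111.76 - 40.22
= 60.96 mGal

60.96


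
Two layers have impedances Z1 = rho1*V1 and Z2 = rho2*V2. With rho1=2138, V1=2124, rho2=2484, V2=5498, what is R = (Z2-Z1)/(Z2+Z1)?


Z1 = 2138 * 2124 = 4541112
Z2 = 2484 * 5498 = 13657032
R = (13657032 - 4541112) / (13657032 + 4541112) = 9115920 / 18198144 = 0.5009

0.5009


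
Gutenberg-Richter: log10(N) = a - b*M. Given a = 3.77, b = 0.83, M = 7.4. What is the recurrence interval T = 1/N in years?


log10(N) = 3.77 - 0.83*7.4 = -2.372
N = 10^-2.372 = 0.004246
T = 1/N = 1/0.004246 = 235.5049 years

235.5049


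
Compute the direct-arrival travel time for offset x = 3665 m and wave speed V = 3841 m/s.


t = x / V
= 3665 / 3841
= 0.9542 s

0.9542


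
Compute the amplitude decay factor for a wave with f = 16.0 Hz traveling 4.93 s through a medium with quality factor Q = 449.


pi*f*t/Q = pi*16.0*4.93/449 = 0.551913
A/A0 = exp(-0.551913) = 0.575847

0.575847


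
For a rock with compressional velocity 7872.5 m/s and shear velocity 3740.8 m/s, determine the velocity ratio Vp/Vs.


Vp/Vs = 7872.5 / 3740.8
= 2.1045

2.1045


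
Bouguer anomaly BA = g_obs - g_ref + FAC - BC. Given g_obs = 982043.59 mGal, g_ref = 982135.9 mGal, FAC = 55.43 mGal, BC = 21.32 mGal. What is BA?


BA = g_obs - g_ref + FAC - BC
= 982043.59 - 982135.9 + 55.43 - 21.32
= -58.2 mGal

-58.2


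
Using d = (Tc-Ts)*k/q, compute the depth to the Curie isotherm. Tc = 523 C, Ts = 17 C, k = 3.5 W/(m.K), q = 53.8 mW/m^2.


T_Curie - T_surf = 523 - 17 = 506 C
Convert q to W/m^2: 53.8 mW/m^2 = 0.0538 W/m^2
d = 506 * 3.5 / 0.0538 = 32918.22 m

32918.22


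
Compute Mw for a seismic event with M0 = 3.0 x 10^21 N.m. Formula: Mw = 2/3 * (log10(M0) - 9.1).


log10(M0) = log10(3.0 x 10^21) = 21.4771
Mw = 2/3 * (21.4771 - 9.1)
= 2/3 * 12.3771
= 8.25

8.25


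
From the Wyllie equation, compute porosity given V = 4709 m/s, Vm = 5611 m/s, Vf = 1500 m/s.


1/V - 1/Vm = 1/4709 - 1/5611 = 3.414e-05
1/Vf - 1/Vm = 1/1500 - 1/5611 = 0.00048845
phi = 3.414e-05 / 0.00048845 = 0.0699

0.0699


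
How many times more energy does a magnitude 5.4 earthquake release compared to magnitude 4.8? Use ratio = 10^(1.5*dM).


M2 - M1 = 5.4 - 4.8 = 0.6
1.5 * 0.6 = 0.9
ratio = 10^0.9 = 7.94

7.94


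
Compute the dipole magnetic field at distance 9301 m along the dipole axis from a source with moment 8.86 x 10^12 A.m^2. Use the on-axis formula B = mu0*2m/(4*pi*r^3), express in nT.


m = 8.86 x 10^12 = 8860000000000 A.m^2
2m = 17720000000000 A.m^2
r^3 = 9301^3 = 804616497901
B = (4pi*10^-7) * 17720000000000 / (4*pi * 804616497901) * 1e9
= 22267608.728644 / 10111109115051.71 * 1e9
= 2202.2914 nT

2202.2914


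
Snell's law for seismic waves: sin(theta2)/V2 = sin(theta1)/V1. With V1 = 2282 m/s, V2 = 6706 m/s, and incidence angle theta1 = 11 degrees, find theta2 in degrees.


sin(theta1) = sin(11 deg) = 0.190809
sin(theta2) = V2/V1 * sin(theta1) = 6706/2282 * 0.190809 = 0.560721
theta2 = arcsin(0.560721) = 34.1057 degrees

34.1057


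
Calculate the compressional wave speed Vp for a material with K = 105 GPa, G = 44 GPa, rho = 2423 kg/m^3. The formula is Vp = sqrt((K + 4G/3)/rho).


First compute the effective modulus:
K + 4G/3 = 105e9 + 4*44e9/3 = 163666666666.67 Pa
Then divide by density:
163666666666.67 / 2423 = 67547117.8979 Pa/(kg/m^3)
Take the square root:
Vp = sqrt(67547117.8979) = 8218.71 m/s

8218.71


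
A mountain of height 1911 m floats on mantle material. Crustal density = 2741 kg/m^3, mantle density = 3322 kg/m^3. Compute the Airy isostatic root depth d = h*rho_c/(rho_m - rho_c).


rho_m - rho_c = 3322 - 2741 = 581
d = 1911 * 2741 / 581
= 5238051 / 581
= 9015.58 m

9015.58


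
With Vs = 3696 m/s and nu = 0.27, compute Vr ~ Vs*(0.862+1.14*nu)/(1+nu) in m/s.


Numerator factor = 0.862 + 1.14*0.27 = 1.1698
Denominator = 1 + 0.27 = 1.27
Vr = 3696 * 1.1698 / 1.27 = 3404.39 m/s

3404.39


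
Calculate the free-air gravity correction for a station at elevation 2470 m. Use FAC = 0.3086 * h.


FAC = 0.3086 * h
= 0.3086 * 2470
= 762.242 mGal

762.242


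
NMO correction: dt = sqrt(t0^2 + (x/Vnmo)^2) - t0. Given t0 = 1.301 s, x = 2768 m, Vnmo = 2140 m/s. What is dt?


x/Vnmo = 2768/2140 = 1.293458
(x/Vnmo)^2 = 1.673033
t0^2 = 1.692601
sqrt(1.692601 + 1.673033) = 1.834567
dt = 1.834567 - 1.301 = 0.533567

0.533567


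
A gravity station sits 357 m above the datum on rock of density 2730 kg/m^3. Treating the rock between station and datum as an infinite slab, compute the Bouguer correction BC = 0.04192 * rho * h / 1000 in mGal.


BC = 0.04192 * rho * h / 1000
= 0.04192 * 2730 * 357 / 1000
= 40.8557 mGal

40.8557


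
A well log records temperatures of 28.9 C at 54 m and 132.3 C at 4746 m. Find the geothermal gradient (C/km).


dT = 132.3 - 28.9 = 103.4 C
dz = 4746 - 54 = 4692 m
gradient = dT/dz * 1000 = 103.4/4692 * 1000 = 22.0375 C/km

22.0375


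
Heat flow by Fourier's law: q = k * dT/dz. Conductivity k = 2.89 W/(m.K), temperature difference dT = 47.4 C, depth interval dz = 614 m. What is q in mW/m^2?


q = k * dT / dz * 1000
= 2.89 * 47.4 / 614 * 1000
= 0.223104 * 1000
= 223.1042 mW/m^2

223.1042


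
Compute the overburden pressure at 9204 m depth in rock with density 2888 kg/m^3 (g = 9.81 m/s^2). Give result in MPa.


P = rho * g * z / 1e6
= 2888 * 9.81 * 9204 / 1e6
= 260761101.12 / 1e6
= 260.7611 MPa

260.7611


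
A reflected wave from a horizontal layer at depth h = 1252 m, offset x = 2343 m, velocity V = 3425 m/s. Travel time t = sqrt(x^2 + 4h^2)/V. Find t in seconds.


x^2 + 4h^2 = 2343^2 + 4*1252^2 = 5489649 + 6270016 = 11759665
sqrt(11759665) = 3429.2368
t = 3429.2368 / 3425 = 1.0012 s

1.0012


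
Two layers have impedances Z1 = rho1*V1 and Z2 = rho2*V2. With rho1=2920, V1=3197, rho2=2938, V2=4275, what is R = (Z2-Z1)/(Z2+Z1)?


Z1 = 2920 * 3197 = 9335240
Z2 = 2938 * 4275 = 12559950
R = (12559950 - 9335240) / (12559950 + 9335240) = 3224710 / 21895190 = 0.1473

0.1473


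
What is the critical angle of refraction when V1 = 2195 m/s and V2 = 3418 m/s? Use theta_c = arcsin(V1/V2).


V1/V2 = 2195/3418 = 0.642188
theta_c = arcsin(0.642188) = 39.9552 degrees

39.9552


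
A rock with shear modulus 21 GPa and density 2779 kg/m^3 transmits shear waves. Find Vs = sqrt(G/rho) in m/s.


Convert G to Pa: G = 21e9 Pa
Compute G/rho = 21e9 / 2779 = 7556675.063
Vs = sqrt(7556675.063) = 2748.94 m/s

2748.94


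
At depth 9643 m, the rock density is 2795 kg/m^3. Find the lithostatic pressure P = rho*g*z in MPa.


P = rho * g * z / 1e6
= 2795 * 9.81 * 9643 / 1e6
= 264400934.85 / 1e6
= 264.4009 MPa

264.4009


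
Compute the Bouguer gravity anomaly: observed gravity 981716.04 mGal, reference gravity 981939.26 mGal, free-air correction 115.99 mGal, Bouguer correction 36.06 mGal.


BA = g_obs - g_ref + FAC - BC
= 981716.04 - 981939.26 + 115.99 - 36.06
= -143.29 mGal

-143.29


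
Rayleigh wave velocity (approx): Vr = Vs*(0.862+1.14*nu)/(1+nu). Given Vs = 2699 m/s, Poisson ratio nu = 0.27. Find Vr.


Numerator factor = 0.862 + 1.14*0.27 = 1.1698
Denominator = 1 + 0.27 = 1.27
Vr = 2699 * 1.1698 / 1.27 = 2486.06 m/s

2486.06


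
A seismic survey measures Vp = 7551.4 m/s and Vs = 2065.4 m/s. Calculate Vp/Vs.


Vp/Vs = 7551.4 / 2065.4
= 3.6561

3.6561


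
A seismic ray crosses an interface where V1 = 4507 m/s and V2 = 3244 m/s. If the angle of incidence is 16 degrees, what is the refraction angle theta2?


sin(theta1) = sin(16 deg) = 0.275637
sin(theta2) = V2/V1 * sin(theta1) = 3244/4507 * 0.275637 = 0.198395
theta2 = arcsin(0.198395) = 11.4431 degrees

11.4431


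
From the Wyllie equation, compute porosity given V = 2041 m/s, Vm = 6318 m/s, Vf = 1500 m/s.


1/V - 1/Vm = 1/2041 - 1/6318 = 0.00033168
1/Vf - 1/Vm = 1/1500 - 1/6318 = 0.00050839
phi = 0.00033168 / 0.00050839 = 0.6524

0.6524


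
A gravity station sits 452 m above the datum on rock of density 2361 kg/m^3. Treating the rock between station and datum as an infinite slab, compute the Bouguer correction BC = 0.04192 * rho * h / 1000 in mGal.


BC = 0.04192 * rho * h / 1000
= 0.04192 * 2361 * 452 / 1000
= 44.7359 mGal

44.7359


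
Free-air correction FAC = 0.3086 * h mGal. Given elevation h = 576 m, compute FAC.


FAC = 0.3086 * h
= 0.3086 * 576
= 177.7536 mGal

177.7536


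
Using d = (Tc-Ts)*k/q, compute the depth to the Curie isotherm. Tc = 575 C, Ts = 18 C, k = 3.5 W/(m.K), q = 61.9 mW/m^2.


T_Curie - T_surf = 575 - 18 = 557 C
Convert q to W/m^2: 61.9 mW/m^2 = 0.0619 W/m^2
d = 557 * 3.5 / 0.0619 = 31494.35 m

31494.35


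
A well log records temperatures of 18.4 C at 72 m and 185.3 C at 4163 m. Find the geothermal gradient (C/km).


dT = 185.3 - 18.4 = 166.9 C
dz = 4163 - 72 = 4091 m
gradient = dT/dz * 1000 = 166.9/4091 * 1000 = 40.7969 C/km

40.7969


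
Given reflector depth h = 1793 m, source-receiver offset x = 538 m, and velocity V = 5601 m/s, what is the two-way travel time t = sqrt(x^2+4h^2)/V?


x^2 + 4h^2 = 538^2 + 4*1793^2 = 289444 + 12859396 = 13148840
sqrt(13148840) = 3626.1329
t = 3626.1329 / 5601 = 0.6474 s

0.6474


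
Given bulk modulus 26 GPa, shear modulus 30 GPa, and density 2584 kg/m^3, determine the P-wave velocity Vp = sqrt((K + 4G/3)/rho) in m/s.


First compute the effective modulus:
K + 4G/3 = 26e9 + 4*30e9/3 = 66000000000.0 Pa
Then divide by density:
66000000000.0 / 2584 = 25541795.6656 Pa/(kg/m^3)
Take the square root:
Vp = sqrt(25541795.6656) = 5053.89 m/s

5053.89


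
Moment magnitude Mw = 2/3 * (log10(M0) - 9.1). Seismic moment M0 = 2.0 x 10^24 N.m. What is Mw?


log10(M0) = log10(2.0 x 10^24) = 24.301
Mw = 2/3 * (24.301 - 9.1)
= 2/3 * 15.201
= 10.13

10.13


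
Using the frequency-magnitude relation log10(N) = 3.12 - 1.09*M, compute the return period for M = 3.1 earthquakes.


log10(N) = 3.12 - 1.09*3.1 = -0.259
N = 10^-0.259 = 0.550808
T = 1/N = 1/0.550808 = 1.8155 years

1.8155


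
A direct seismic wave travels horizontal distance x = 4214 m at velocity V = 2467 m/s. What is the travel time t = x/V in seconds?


t = x / V
= 4214 / 2467
= 1.7081 s

1.7081


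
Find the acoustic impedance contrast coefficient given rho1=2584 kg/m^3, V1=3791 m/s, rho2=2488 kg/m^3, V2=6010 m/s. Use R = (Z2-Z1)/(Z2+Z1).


Z1 = 2584 * 3791 = 9795944
Z2 = 2488 * 6010 = 14952880
R = (14952880 - 9795944) / (14952880 + 9795944) = 5156936 / 24748824 = 0.2084

0.2084


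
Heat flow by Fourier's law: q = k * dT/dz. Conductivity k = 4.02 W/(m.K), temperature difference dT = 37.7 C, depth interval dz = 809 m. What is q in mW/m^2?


q = k * dT / dz * 1000
= 4.02 * 37.7 / 809 * 1000
= 0.187335 * 1000
= 187.335 mW/m^2

187.335


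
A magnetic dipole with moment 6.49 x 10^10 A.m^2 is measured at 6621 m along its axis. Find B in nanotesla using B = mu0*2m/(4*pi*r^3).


m = 6.49 x 10^10 = 64900000000 A.m^2
2m = 129800000000 A.m^2
r^3 = 6621^3 = 290249021061
B = (4pi*10^-7) * 129800000000 / (4*pi * 290249021061) * 1e9
= 163111.490574 / 3647376769107.47 * 1e9
= 44.7202 nT

44.7202


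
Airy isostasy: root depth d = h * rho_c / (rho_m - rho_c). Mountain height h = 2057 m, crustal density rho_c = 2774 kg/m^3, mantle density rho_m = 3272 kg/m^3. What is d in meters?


rho_m - rho_c = 3272 - 2774 = 498
d = 2057 * 2774 / 498
= 5706118 / 498
= 11458.07 m

11458.07


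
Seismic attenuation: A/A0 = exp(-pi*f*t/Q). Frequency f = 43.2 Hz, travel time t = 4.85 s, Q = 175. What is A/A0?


pi*f*t/Q = pi*43.2*4.85/175 = 3.761294
A/A0 = exp(-3.761294) = 0.023254

0.023254


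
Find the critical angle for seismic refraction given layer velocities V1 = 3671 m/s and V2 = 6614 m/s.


V1/V2 = 3671/6614 = 0.555035
theta_c = arcsin(0.555035) = 33.7131 degrees

33.7131


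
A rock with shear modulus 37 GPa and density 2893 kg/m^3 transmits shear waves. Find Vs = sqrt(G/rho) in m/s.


Convert G to Pa: G = 37e9 Pa
Compute G/rho = 37e9 / 2893 = 12789491.8769
Vs = sqrt(12789491.8769) = 3576.24 m/s

3576.24


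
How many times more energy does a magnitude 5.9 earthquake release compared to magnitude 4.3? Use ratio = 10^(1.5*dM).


M2 - M1 = 5.9 - 4.3 = 1.6
1.5 * 1.6 = 2.4
ratio = 10^2.4 = 251.19

251.19


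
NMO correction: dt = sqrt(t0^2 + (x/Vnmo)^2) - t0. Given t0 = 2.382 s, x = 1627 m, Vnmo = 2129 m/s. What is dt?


x/Vnmo = 1627/2129 = 0.764209
(x/Vnmo)^2 = 0.584015
t0^2 = 5.673924
sqrt(5.673924 + 0.584015) = 2.501587
dt = 2.501587 - 2.382 = 0.119587

0.119587


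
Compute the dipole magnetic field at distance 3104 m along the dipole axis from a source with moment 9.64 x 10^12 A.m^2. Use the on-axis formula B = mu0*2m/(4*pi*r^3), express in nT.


m = 9.64 x 10^12 = 9640000000000 A.m^2
2m = 19280000000000 A.m^2
r^3 = 3104^3 = 29906468864
B = (4pi*10^-7) * 19280000000000 / (4*pi * 29906468864) * 1e9
= 24227962.544484 / 375815771511.82 * 1e9
= 64467.6578 nT

64467.6578


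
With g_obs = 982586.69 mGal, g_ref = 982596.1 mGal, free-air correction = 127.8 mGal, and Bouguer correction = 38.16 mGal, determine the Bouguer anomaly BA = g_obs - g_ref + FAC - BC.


BA = g_obs - g_ref + FAC - BC
= 982586.69 - 982596.1 + 127.8 - 38.16
= 80.23 mGal

80.23


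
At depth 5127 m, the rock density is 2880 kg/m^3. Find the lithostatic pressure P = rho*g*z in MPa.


P = rho * g * z / 1e6
= 2880 * 9.81 * 5127 / 1e6
= 144852105.6 / 1e6
= 144.8521 MPa

144.8521


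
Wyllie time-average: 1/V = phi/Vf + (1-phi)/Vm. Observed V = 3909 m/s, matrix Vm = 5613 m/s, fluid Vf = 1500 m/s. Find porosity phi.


1/V - 1/Vm = 1/3909 - 1/5613 = 7.766e-05
1/Vf - 1/Vm = 1/1500 - 1/5613 = 0.00048851
phi = 7.766e-05 / 0.00048851 = 0.159

0.159


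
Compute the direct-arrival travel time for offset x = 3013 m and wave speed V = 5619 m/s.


t = x / V
= 3013 / 5619
= 0.5362 s

0.5362


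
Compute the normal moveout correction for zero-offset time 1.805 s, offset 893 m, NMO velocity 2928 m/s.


x/Vnmo = 893/2928 = 0.304986
(x/Vnmo)^2 = 0.093017
t0^2 = 3.258025
sqrt(3.258025 + 0.093017) = 1.830585
dt = 1.830585 - 1.805 = 0.025585

0.025585


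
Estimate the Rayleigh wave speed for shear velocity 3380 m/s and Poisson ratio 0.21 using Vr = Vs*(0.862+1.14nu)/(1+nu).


Numerator factor = 0.862 + 1.14*0.21 = 1.1014
Denominator = 1 + 0.21 = 1.21
Vr = 3380 * 1.1014 / 1.21 = 3076.64 m/s

3076.64


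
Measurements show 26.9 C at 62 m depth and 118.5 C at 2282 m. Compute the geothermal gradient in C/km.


dT = 118.5 - 26.9 = 91.6 C
dz = 2282 - 62 = 2220 m
gradient = dT/dz * 1000 = 91.6/2220 * 1000 = 41.2613 C/km

41.2613


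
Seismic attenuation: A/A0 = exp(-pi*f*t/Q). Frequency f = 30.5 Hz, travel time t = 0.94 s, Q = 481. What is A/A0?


pi*f*t/Q = pi*30.5*0.94/481 = 0.187255
A/A0 = exp(-0.187255) = 0.829233

0.829233


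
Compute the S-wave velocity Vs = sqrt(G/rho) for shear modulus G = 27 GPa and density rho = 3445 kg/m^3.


Convert G to Pa: G = 27e9 Pa
Compute G/rho = 27e9 / 3445 = 7837445.5733
Vs = sqrt(7837445.5733) = 2799.54 m/s

2799.54


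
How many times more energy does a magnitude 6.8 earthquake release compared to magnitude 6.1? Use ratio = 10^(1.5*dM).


M2 - M1 = 6.8 - 6.1 = 0.7
1.5 * 0.7 = 1.05
ratio = 10^1.05 = 11.22

11.22


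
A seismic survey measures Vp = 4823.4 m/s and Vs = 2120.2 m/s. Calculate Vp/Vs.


Vp/Vs = 4823.4 / 2120.2
= 2.275

2.275


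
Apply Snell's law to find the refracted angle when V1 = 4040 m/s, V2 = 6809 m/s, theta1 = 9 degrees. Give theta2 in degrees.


sin(theta1) = sin(9 deg) = 0.156434
sin(theta2) = V2/V1 * sin(theta1) = 6809/4040 * 0.156434 = 0.263654
theta2 = arcsin(0.263654) = 15.287 degrees

15.287


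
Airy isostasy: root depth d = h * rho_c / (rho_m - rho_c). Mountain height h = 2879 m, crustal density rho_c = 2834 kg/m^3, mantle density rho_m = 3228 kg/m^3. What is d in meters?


rho_m - rho_c = 3228 - 2834 = 394
d = 2879 * 2834 / 394
= 8159086 / 394
= 20708.34 m

20708.34


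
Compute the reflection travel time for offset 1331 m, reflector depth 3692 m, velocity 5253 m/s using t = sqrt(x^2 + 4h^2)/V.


x^2 + 4h^2 = 1331^2 + 4*3692^2 = 1771561 + 54523456 = 56295017
sqrt(56295017) = 7503.0005
t = 7503.0005 / 5253 = 1.4283 s

1.4283


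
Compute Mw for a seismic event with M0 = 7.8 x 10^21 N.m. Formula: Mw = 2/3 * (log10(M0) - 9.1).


log10(M0) = log10(7.8 x 10^21) = 21.8921
Mw = 2/3 * (21.8921 - 9.1)
= 2/3 * 12.7921
= 8.53

8.53


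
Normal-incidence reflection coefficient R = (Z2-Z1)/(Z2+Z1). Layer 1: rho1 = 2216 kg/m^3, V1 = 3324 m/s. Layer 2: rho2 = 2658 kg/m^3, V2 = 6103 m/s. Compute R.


Z1 = 2216 * 3324 = 7365984
Z2 = 2658 * 6103 = 16221774
R = (16221774 - 7365984) / (16221774 + 7365984) = 8855790 / 23587758 = 0.3754

0.3754


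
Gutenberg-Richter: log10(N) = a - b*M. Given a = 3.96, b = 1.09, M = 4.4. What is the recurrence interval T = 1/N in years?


log10(N) = 3.96 - 1.09*4.4 = -0.836
N = 10^-0.836 = 0.145881
T = 1/N = 1/0.145881 = 6.8549 years

6.8549


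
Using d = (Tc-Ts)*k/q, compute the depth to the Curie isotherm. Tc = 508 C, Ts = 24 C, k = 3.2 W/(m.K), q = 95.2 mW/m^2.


T_Curie - T_surf = 508 - 24 = 484 C
Convert q to W/m^2: 95.2 mW/m^2 = 0.0952 W/m^2
d = 484 * 3.2 / 0.0952 = 16268.91 m

16268.91


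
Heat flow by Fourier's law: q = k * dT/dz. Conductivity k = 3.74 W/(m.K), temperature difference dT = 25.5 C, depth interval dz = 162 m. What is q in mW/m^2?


q = k * dT / dz * 1000
= 3.74 * 25.5 / 162 * 1000
= 0.588704 * 1000
= 588.7037 mW/m^2

588.7037


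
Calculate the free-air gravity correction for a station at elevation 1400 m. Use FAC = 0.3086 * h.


FAC = 0.3086 * h
= 0.3086 * 1400
= 432.04 mGal

432.04


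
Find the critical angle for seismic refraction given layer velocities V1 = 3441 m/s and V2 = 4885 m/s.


V1/V2 = 3441/4885 = 0.704401
theta_c = arcsin(0.704401) = 44.7812 degrees

44.7812


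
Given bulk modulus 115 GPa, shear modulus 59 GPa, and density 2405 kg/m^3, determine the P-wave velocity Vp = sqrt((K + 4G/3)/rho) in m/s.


First compute the effective modulus:
K + 4G/3 = 115e9 + 4*59e9/3 = 193666666666.67 Pa
Then divide by density:
193666666666.67 / 2405 = 80526680.5267 Pa/(kg/m^3)
Take the square root:
Vp = sqrt(80526680.5267) = 8973.67 m/s

8973.67


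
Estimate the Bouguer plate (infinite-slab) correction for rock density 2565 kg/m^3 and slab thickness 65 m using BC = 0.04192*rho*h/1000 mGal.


BC = 0.04192 * rho * h / 1000
= 0.04192 * 2565 * 65 / 1000
= 6.9891 mGal

6.9891


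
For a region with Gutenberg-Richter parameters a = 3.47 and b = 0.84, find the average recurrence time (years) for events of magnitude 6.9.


log10(N) = 3.47 - 0.84*6.9 = -2.326
N = 10^-2.326 = 0.004721
T = 1/N = 1/0.004721 = 211.8361 years

211.8361


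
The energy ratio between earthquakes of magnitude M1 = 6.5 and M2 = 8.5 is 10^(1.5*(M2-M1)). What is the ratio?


M2 - M1 = 8.5 - 6.5 = 2.0
1.5 * 2.0 = 3.0
ratio = 10^3.0 = 1000.0

1000.0


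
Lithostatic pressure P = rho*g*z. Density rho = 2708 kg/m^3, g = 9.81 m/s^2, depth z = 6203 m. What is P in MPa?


P = rho * g * z / 1e6
= 2708 * 9.81 * 6203 / 1e6
= 164785672.44 / 1e6
= 164.7857 MPa

164.7857


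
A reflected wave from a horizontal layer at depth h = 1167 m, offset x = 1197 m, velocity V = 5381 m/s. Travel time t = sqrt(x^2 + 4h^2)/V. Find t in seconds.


x^2 + 4h^2 = 1197^2 + 4*1167^2 = 1432809 + 5447556 = 6880365
sqrt(6880365) = 2623.045
t = 2623.045 / 5381 = 0.4875 s

0.4875


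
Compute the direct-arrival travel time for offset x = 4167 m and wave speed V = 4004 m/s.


t = x / V
= 4167 / 4004
= 1.0407 s

1.0407


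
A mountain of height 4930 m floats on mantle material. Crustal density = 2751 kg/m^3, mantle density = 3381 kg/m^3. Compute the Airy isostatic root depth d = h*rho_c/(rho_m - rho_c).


rho_m - rho_c = 3381 - 2751 = 630
d = 4930 * 2751 / 630
= 13562430 / 630
= 21527.67 m

21527.67


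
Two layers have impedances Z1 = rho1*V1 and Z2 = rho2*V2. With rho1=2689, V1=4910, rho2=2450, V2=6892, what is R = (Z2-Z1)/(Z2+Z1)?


Z1 = 2689 * 4910 = 13202990
Z2 = 2450 * 6892 = 16885400
R = (16885400 - 13202990) / (16885400 + 13202990) = 3682410 / 30088390 = 0.1224

0.1224


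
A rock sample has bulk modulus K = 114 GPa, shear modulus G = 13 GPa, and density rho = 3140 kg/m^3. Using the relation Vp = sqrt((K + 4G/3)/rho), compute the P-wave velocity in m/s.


First compute the effective modulus:
K + 4G/3 = 114e9 + 4*13e9/3 = 131333333333.33 Pa
Then divide by density:
131333333333.33 / 3140 = 41825902.3355 Pa/(kg/m^3)
Take the square root:
Vp = sqrt(41825902.3355) = 6467.29 m/s

6467.29


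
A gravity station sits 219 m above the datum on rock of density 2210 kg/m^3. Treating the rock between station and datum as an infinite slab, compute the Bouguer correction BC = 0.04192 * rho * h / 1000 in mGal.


BC = 0.04192 * rho * h / 1000
= 0.04192 * 2210 * 219 / 1000
= 20.2889 mGal

20.2889


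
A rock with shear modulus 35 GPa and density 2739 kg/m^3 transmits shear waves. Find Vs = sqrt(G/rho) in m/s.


Convert G to Pa: G = 35e9 Pa
Compute G/rho = 35e9 / 2739 = 12778386.2724
Vs = sqrt(12778386.2724) = 3574.69 m/s

3574.69


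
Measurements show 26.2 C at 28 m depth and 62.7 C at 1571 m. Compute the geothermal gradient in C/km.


dT = 62.7 - 26.2 = 36.5 C
dz = 1571 - 28 = 1543 m
gradient = dT/dz * 1000 = 36.5/1543 * 1000 = 23.6552 C/km

23.6552


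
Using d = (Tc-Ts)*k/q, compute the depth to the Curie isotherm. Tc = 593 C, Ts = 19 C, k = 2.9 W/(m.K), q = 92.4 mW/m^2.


T_Curie - T_surf = 593 - 19 = 574 C
Convert q to W/m^2: 92.4 mW/m^2 = 0.0924 W/m^2
d = 574 * 2.9 / 0.0924 = 18015.15 m

18015.15


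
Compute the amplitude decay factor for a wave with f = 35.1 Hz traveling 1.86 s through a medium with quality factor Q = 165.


pi*f*t/Q = pi*35.1*1.86/165 = 1.243043
A/A0 = exp(-1.243043) = 0.288505

0.288505


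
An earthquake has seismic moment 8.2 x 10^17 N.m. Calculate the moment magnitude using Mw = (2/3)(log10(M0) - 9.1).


log10(M0) = log10(8.2 x 10^17) = 17.9138
Mw = 2/3 * (17.9138 - 9.1)
= 2/3 * 8.8138
= 5.88

5.88


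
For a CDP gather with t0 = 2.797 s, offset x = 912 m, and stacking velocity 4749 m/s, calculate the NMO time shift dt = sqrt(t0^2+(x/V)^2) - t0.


x/Vnmo = 912/4749 = 0.19204
(x/Vnmo)^2 = 0.03688
t0^2 = 7.823209
sqrt(7.823209 + 0.03688) = 2.803585
dt = 2.803585 - 2.797 = 0.006585

0.006585


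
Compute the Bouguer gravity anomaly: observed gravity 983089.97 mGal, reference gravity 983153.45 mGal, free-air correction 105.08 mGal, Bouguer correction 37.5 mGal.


BA = g_obs - g_ref + FAC - BC
= 983089.97 - 983153.45 + 105.08 - 37.5
= 4.1 mGal

4.1


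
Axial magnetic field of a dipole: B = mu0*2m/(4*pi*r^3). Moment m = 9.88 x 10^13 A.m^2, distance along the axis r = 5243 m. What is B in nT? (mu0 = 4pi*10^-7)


m = 9.88 x 10^13 = 98800000000000 A.m^2
2m = 197600000000000 A.m^2
r^3 = 5243^3 = 144125083907
B = (4pi*10^-7) * 197600000000000 / (4*pi * 144125083907) * 1e9
= 248311483.339737 / 1811129219200.97 * 1e9
= 137103.1292 nT

137103.1292


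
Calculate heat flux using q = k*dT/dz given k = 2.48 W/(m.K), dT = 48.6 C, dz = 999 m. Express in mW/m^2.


q = k * dT / dz * 1000
= 2.48 * 48.6 / 999 * 1000
= 0.120649 * 1000
= 120.6486 mW/m^2

120.6486


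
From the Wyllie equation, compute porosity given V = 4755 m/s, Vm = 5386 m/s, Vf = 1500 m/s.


1/V - 1/Vm = 1/4755 - 1/5386 = 2.464e-05
1/Vf - 1/Vm = 1/1500 - 1/5386 = 0.000481
phi = 2.464e-05 / 0.000481 = 0.0512

0.0512


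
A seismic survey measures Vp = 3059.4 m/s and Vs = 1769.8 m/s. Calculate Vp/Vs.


Vp/Vs = 3059.4 / 1769.8
= 1.7287

1.7287


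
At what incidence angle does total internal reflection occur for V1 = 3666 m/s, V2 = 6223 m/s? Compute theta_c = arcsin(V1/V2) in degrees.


V1/V2 = 3666/6223 = 0.589105
theta_c = arcsin(0.589105) = 36.0935 degrees

36.0935


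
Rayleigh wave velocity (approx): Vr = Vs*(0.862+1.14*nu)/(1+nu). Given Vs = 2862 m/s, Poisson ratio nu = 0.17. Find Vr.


Numerator factor = 0.862 + 1.14*0.17 = 1.0558
Denominator = 1 + 0.17 = 1.17
Vr = 2862 * 1.0558 / 1.17 = 2582.65 m/s

2582.65


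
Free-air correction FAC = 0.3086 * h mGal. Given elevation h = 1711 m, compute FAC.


FAC = 0.3086 * h
= 0.3086 * 1711
= 528.0146 mGal

528.0146


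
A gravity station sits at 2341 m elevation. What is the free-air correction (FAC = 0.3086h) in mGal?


FAC = 0.3086 * h
= 0.3086 * 2341
= 722.4326 mGal

722.4326


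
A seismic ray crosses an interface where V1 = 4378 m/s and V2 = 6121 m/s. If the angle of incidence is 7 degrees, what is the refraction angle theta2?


sin(theta1) = sin(7 deg) = 0.121869
sin(theta2) = V2/V1 * sin(theta1) = 6121/4378 * 0.121869 = 0.170389
theta2 = arcsin(0.170389) = 9.8104 degrees

9.8104


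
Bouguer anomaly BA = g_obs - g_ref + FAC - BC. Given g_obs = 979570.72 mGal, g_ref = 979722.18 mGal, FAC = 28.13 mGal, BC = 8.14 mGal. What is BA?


BA = g_obs - g_ref + FAC - BC
= 979570.72 - 979722.18 + 28.13 - 8.14
= -131.47 mGal

-131.47


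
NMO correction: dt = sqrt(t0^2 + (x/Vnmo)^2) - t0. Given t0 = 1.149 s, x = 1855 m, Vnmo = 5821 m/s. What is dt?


x/Vnmo = 1855/5821 = 0.318674
(x/Vnmo)^2 = 0.101553
t0^2 = 1.320201
sqrt(1.320201 + 0.101553) = 1.192373
dt = 1.192373 - 1.149 = 0.043373

0.043373


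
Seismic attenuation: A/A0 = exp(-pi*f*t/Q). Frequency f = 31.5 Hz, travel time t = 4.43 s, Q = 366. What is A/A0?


pi*f*t/Q = pi*31.5*4.43/366 = 1.197797
A/A0 = exp(-1.197797) = 0.301859

0.301859


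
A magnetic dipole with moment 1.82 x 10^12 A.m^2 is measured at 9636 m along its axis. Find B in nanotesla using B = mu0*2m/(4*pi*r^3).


m = 1.82 x 10^12 = 1820000000000 A.m^2
2m = 3640000000000 A.m^2
r^3 = 9636^3 = 894726651456
B = (4pi*10^-7) * 3640000000000 / (4*pi * 894726651456) * 1e9
= 4574158.903627 / 11243466700740.66 * 1e9
= 406.8282 nT

406.8282


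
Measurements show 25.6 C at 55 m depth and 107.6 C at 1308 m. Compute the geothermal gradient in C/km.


dT = 107.6 - 25.6 = 82.0 C
dz = 1308 - 55 = 1253 m
gradient = dT/dz * 1000 = 82.0/1253 * 1000 = 65.4429 C/km

65.4429


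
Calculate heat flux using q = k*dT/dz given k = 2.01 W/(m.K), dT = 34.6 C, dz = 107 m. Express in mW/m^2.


q = k * dT / dz * 1000
= 2.01 * 34.6 / 107 * 1000
= 0.649963 * 1000
= 649.9626 mW/m^2

649.9626


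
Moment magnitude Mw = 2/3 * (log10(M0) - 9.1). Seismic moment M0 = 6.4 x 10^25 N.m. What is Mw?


log10(M0) = log10(6.4 x 10^25) = 25.8062
Mw = 2/3 * (25.8062 - 9.1)
= 2/3 * 16.7062
= 11.14

11.14


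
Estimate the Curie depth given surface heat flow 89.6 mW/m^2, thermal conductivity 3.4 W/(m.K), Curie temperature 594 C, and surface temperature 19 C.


T_Curie - T_surf = 594 - 19 = 575 C
Convert q to W/m^2: 89.6 mW/m^2 = 0.0896 W/m^2
d = 575 * 3.4 / 0.0896 = 21819.2 m

21819.2
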